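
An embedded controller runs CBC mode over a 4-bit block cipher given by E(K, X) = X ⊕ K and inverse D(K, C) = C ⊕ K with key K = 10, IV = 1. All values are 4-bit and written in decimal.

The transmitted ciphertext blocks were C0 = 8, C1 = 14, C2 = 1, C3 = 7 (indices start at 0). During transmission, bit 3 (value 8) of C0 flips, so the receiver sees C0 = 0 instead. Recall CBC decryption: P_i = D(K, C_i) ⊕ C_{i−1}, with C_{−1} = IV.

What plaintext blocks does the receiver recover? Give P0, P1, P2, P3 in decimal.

P0 = 11, P1 = 4, P2 = 5, P3 = 12

Only C0 changed, to 0. In CBC, a change in C_i garbles P_i and flips the same bit in P_{i+1}. Decrypting the received ciphertext:
P0: D(K, 0) = 10; 10 ⊕ 1 = 11.
P1: D(K, 14) = 4; 4 ⊕ 0 = 4.
P2: D(K, 1) = 11; 11 ⊕ 14 = 5.
P3: D(K, 7) = 13; 13 ⊕ 1 = 12.
Blocks that differ from the original plaintext: P0, P1.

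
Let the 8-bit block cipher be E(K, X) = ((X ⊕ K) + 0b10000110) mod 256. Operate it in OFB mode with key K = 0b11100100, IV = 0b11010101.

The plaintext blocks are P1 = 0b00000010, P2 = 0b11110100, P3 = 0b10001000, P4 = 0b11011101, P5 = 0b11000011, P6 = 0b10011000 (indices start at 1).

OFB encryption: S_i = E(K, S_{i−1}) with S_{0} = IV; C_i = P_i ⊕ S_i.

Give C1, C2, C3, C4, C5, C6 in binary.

C1 = 0b10110101, C2 = 0b00101101, C3 = 0b01001011, C4 = 0b01110000, C5 = 0b00001100, C6 = 0b00101001

C1: S = E(K, 0b11010101) = 0b10110111; 0b00000010 ⊕ 0b10110111 = 0b10110101.
C2: S = E(K, 0b10110111) = 0b11011001; 0b11110100 ⊕ 0b11011001 = 0b00101101.
C3: S = E(K, 0b11011001) = 0b11000011; 0b10001000 ⊕ 0b11000011 = 0b01001011.
C4: S = E(K, 0b11000011) = 0b10101101; 0b11011101 ⊕ 0b10101101 = 0b01110000.
C5: S = E(K, 0b10101101) = 0b11001111; 0b11000011 ⊕ 0b11001111 = 0b00001100.
C6: S = E(K, 0b11001111) = 0b10110001; 0b10011000 ⊕ 0b10110001 = 0b00101001.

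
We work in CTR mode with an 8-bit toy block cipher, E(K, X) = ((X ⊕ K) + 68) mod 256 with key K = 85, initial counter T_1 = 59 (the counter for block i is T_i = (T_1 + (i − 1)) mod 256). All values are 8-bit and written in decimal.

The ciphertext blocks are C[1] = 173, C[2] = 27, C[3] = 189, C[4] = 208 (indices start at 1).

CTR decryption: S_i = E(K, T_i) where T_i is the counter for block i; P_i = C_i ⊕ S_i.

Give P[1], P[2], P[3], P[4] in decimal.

P[1]: T = 59, S = E(K, T) = 178; 173 ⊕ 178 = 31.
P[2]: T = 60, S = E(K, T) = 173; 27 ⊕ 173 = 182.
P[3]: T = 61, S = E(K, T) = 172; 189 ⊕ 172 = 17.
P[4]: T = 62, S = E(K, T) = 175; 208 ⊕ 175 = 127.

P[1] = 31, P[2] = 182, P[3] = 17, P[4] = 127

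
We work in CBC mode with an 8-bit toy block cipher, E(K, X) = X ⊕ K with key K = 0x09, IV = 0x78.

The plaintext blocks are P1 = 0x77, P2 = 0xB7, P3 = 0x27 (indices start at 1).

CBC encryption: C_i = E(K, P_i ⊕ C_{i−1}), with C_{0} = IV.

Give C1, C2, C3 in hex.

C1 = 0x06, C2 = 0xB8, C3 = 0x96

C1: P1 ⊕ 0x78 = 0x0F; E(K, 0x0F) = 0x06.
C2: P2 ⊕ 0x06 = 0xB1; E(K, 0xB1) = 0xB8.
C3: P3 ⊕ 0xB8 = 0x9F; E(K, 0x9F) = 0x96.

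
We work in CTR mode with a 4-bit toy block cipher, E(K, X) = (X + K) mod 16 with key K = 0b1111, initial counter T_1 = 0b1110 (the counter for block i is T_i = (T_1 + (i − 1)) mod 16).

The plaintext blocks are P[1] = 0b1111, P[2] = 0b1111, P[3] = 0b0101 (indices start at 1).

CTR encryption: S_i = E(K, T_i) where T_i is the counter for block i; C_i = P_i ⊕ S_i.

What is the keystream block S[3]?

0b1111

C[1]: T = 0b1110, S = E(K, T) = 0b1101; 0b1111 ⊕ 0b1101 = 0b0010.
C[2]: T = 0b1111, S = E(K, T) = 0b1110; 0b1111 ⊕ 0b1110 = 0b0001.
C[3]: T = 0b0000, S = E(K, T) = 0b1111; 0b0101 ⊕ 0b1111 = 0b1010.
So S[3] = 0b1111.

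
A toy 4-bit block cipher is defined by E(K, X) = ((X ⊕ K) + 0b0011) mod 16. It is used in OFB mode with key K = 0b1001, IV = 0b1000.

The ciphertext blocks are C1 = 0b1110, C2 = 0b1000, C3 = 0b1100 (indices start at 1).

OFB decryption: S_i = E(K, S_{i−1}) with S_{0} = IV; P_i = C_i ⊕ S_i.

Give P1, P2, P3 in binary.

P1 = 0b1010, P2 = 0b1000, P3 = 0b0000

P1: S = E(K, 0b1000) = 0b0100; 0b1110 ⊕ 0b0100 = 0b1010.
P2: S = E(K, 0b0100) = 0b0000; 0b1000 ⊕ 0b0000 = 0b1000.
P3: S = E(K, 0b0000) = 0b1100; 0b1100 ⊕ 0b1100 = 0b0000.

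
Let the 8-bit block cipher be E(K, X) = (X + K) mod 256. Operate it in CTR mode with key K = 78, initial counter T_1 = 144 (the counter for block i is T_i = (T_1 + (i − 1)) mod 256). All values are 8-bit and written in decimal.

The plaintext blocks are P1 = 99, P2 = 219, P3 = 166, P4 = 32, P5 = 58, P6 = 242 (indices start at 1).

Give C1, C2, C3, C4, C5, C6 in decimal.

C1 = 189, C2 = 4, C3 = 70, C4 = 193, C5 = 216, C6 = 17

CTR encryption: S_i = E(K, T_i) where T_i is the counter for block i; C_i = P_i ⊕ S_i.
C1: T = 144, S = E(K, T) = 222; 99 ⊕ 222 = 189.
C2: T = 145, S = E(K, T) = 223; 219 ⊕ 223 = 4.
C3: T = 146, S = E(K, T) = 224; 166 ⊕ 224 = 70.
C4: T = 147, S = E(K, T) = 225; 32 ⊕ 225 = 193.
C5: T = 148, S = E(K, T) = 226; 58 ⊕ 226 = 216.
C6: T = 149, S = E(K, T) = 227; 242 ⊕ 227 = 17.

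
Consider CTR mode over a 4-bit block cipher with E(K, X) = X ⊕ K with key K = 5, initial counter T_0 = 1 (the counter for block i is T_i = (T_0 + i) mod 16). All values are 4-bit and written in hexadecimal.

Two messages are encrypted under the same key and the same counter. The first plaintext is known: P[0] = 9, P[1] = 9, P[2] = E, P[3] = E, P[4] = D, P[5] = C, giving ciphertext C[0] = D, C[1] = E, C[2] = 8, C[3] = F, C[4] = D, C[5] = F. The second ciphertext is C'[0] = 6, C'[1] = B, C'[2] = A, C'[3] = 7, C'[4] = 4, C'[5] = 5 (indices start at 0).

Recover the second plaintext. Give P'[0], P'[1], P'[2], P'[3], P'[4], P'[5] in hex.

In CTR with a reused counter, both messages share the same keystream S_i, so C_i ⊕ C'_i = P_i ⊕ P'_i and thus P'_i = P_i ⊕ C_i ⊕ C'_i.
P'[0]: 9 ⊕ D ⊕ 6 = 2.
P'[1]: 9 ⊕ E ⊕ B = C.
P'[2]: E ⊕ 8 ⊕ A = C.
P'[3]: E ⊕ F ⊕ 7 = 6.
P'[4]: D ⊕ D ⊕ 4 = 4.
P'[5]: C ⊕ F ⊕ 5 = 6.

P'[0] = 2, P'[1] = C, P'[2] = C, P'[3] = 6, P'[4] = 4, P'[5] = 6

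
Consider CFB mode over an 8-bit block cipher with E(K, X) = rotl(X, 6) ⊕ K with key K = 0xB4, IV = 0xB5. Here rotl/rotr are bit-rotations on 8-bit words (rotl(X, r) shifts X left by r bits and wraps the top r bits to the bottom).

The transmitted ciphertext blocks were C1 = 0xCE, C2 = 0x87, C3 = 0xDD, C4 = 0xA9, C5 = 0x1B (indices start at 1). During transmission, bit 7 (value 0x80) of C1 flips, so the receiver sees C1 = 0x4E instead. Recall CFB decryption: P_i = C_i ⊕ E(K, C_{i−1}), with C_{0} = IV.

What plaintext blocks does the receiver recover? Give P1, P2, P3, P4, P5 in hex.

P1 = 0x97, P2 = 0xA0, P3 = 0x88, P4 = 0x6A, P5 = 0xC5

Only C1 changed, to 0x4E. In CFB, a change in C_i flips the same bit in P_i and garbles P_{i+1}. Decrypting the received ciphertext:
P1: E(K, 0xB5) = 0xD9; 0x4E ⊕ 0xD9 = 0x97.
P2: E(K, 0x4E) = 0x27; 0x87 ⊕ 0x27 = 0xA0.
P3: E(K, 0x87) = 0x55; 0xDD ⊕ 0x55 = 0x88.
P4: E(K, 0xDD) = 0xC3; 0xA9 ⊕ 0xC3 = 0x6A.
P5: E(K, 0xA9) = 0xDE; 0x1B ⊕ 0xDE = 0xC5.
Blocks that differ from the original plaintext: P1, P2.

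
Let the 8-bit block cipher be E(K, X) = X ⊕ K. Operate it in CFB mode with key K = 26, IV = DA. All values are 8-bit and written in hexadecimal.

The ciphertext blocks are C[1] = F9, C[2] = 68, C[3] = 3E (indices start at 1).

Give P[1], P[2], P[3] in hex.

P[1] = 05, P[2] = B7, P[3] = 70

CFB decryption: P_i = C_i ⊕ E(K, C_{i−1}), with C_{0} = IV.
P[1]: E(K, DA) = FC; F9 ⊕ FC = 05.
P[2]: E(K, F9) = DF; 68 ⊕ DF = B7.
P[3]: E(K, 68) = 4E; 3E ⊕ 4E = 70.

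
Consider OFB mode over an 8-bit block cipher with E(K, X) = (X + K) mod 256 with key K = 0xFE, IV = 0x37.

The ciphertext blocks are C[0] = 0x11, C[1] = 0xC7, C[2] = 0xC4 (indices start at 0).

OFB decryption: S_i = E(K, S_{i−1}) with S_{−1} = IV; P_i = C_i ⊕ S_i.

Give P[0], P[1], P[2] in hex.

P[0] = 0x24, P[1] = 0xF4, P[2] = 0xF5

P[0]: S = E(K, 0x37) = 0x35; 0x11 ⊕ 0x35 = 0x24.
P[1]: S = E(K, 0x35) = 0x33; 0xC7 ⊕ 0x33 = 0xF4.
P[2]: S = E(K, 0x33) = 0x31; 0xC4 ⊕ 0x31 = 0xF5.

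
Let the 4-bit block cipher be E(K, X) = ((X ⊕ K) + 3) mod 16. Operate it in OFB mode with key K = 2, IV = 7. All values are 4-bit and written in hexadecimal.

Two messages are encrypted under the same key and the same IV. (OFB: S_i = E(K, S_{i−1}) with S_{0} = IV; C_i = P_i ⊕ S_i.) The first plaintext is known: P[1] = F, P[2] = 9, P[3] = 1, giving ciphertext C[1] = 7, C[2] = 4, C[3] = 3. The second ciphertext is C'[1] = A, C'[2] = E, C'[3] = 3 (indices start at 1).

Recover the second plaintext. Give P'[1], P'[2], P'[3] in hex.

P'[1] = 2, P'[2] = 3, P'[3] = 1

In OFB with a reused IV, both messages share the same keystream S_i, so C_i ⊕ C'_i = P_i ⊕ P'_i and thus P'_i = P_i ⊕ C_i ⊕ C'_i.
P'[1]: F ⊕ 7 ⊕ A = 2.
P'[2]: 9 ⊕ 4 ⊕ E = 3.
P'[3]: 1 ⊕ 3 ⊕ 3 = 1.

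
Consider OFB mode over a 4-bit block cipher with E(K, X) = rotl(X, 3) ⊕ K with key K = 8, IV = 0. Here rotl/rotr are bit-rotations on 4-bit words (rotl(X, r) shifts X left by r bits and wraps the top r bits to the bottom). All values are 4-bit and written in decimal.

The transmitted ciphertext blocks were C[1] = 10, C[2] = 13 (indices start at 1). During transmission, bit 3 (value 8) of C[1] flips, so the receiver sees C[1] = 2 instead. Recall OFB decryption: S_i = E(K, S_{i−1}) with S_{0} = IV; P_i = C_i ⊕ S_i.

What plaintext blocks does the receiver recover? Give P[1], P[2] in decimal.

Only C[1] changed, to 2. In OFB, a change in C_i flips the same bit in P_i only; the keystream is unaffected. Decrypting the received ciphertext:
P[1]: S = E(K, 0) = 8; 2 ⊕ 8 = 10.
P[2]: S = E(K, 8) = 12; 13 ⊕ 12 = 1.
Blocks that differ from the original plaintext: P[1].

P[1] = 10, P[2] = 1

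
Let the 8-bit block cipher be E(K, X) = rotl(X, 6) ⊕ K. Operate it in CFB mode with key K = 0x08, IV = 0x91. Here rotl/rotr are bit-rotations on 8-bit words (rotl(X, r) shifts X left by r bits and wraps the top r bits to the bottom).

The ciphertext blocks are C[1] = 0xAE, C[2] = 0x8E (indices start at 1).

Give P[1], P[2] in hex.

CFB decryption: P_i = C_i ⊕ E(K, C_{i−1}), with C_{0} = IV.
P[1]: E(K, 0x91) = 0x6C; 0xAE ⊕ 0x6C = 0xC2.
P[2]: E(K, 0xAE) = 0xA3; 0x8E ⊕ 0xA3 = 0x2D.

P[1] = 0xC2, P[2] = 0x2D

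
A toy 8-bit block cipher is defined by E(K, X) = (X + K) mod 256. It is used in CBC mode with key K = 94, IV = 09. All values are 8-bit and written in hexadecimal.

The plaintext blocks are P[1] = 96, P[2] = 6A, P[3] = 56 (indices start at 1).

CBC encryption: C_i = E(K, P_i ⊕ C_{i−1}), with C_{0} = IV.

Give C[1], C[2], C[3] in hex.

C[1] = 33, C[2] = ED, C[3] = 4F

C[1]: P[1] ⊕ 09 = 9F; E(K, 9F) = 33.
C[2]: P[2] ⊕ 33 = 59; E(K, 59) = ED.
C[3]: P[3] ⊕ ED = BB; E(K, BB) = 4F.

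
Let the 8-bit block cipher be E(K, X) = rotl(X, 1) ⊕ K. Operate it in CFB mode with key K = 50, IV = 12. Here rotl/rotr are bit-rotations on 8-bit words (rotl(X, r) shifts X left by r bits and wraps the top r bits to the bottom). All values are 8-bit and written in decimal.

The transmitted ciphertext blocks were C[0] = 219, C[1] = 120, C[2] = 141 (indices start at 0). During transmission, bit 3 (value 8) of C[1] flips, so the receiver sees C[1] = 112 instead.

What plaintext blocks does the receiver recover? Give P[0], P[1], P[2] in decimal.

P[0] = 241, P[1] = 245, P[2] = 95

CFB decryption: P_i = C_i ⊕ E(K, C_{i−1}), with C_{−1} = IV.
Only C[1] changed, to 112. In CFB, a change in C_i flips the same bit in P_i and garbles P_{i+1}. Decrypting the received ciphertext:
P[0]: E(K, 12) = 42; 219 ⊕ 42 = 241.
P[1]: E(K, 219) = 133; 112 ⊕ 133 = 245.
P[2]: E(K, 112) = 210; 141 ⊕ 210 = 95.
Blocks that differ from the original plaintext: P[1], P[2].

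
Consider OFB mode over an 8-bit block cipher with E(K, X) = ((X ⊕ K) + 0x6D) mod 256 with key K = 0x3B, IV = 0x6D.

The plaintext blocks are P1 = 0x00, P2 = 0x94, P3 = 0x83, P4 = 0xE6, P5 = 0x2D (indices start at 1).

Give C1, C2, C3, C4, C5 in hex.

OFB encryption: S_i = E(K, S_{i−1}) with S_{0} = IV; C_i = P_i ⊕ S_i.
C1: S = E(K, 0x6D) = 0xC3; 0x00 ⊕ 0xC3 = 0xC3.
C2: S = E(K, 0xC3) = 0x65; 0x94 ⊕ 0x65 = 0xF1.
C3: S = E(K, 0x65) = 0xCB; 0x83 ⊕ 0xCB = 0x48.
C4: S = E(K, 0xCB) = 0x5D; 0xE6 ⊕ 0x5D = 0xBB.
C5: S = E(K, 0x5D) = 0xD3; 0x2D ⊕ 0xD3 = 0xFE.

C1 = 0xC3, C2 = 0xF1, C3 = 0x48, C4 = 0xBB, C5 = 0xFE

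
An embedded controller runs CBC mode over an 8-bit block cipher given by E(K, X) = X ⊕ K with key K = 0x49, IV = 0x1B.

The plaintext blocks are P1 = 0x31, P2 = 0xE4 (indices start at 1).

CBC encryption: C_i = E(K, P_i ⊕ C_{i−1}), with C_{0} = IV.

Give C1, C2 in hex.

C1 = 0x63, C2 = 0xCE

C1: P1 ⊕ 0x1B = 0x2A; E(K, 0x2A) = 0x63.
C2: P2 ⊕ 0x63 = 0x87; E(K, 0x87) = 0xCE.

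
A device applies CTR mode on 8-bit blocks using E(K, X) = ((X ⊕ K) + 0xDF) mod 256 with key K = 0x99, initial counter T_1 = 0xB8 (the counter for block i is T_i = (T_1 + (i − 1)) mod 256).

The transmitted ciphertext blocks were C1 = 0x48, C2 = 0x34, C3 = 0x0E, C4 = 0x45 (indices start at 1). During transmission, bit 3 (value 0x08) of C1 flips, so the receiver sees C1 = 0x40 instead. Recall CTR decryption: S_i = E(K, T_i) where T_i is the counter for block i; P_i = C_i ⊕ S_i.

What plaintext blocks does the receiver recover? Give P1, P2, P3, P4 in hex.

P1 = 0x40, P2 = 0xCB, P3 = 0x0C, P4 = 0x44

Only C1 changed, to 0x40. In CTR, a change in C_i flips the same bit in P_i only; the keystream is unaffected. Decrypting the received ciphertext:
P1: T = 0xB8, S = E(K, T) = 0x00; 0x40 ⊕ 0x00 = 0x40.
P2: T = 0xB9, S = E(K, T) = 0xFF; 0x34 ⊕ 0xFF = 0xCB.
P3: T = 0xBA, S = E(K, T) = 0x02; 0x0E ⊕ 0x02 = 0x0C.
P4: T = 0xBB, S = E(K, T) = 0x01; 0x45 ⊕ 0x01 = 0x44.
Blocks that differ from the original plaintext: P1.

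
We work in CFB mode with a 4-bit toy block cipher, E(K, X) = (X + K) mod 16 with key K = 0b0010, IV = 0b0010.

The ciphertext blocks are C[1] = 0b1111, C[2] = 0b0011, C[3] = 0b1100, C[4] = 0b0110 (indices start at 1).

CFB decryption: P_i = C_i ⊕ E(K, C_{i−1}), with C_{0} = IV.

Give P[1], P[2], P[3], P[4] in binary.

P[1] = 0b1011, P[2] = 0b0010, P[3] = 0b1001, P[4] = 0b1000

P[1]: E(K, 0b0010) = 0b0100; 0b1111 ⊕ 0b0100 = 0b1011.
P[2]: E(K, 0b1111) = 0b0001; 0b0011 ⊕ 0b0001 = 0b0010.
P[3]: E(K, 0b0011) = 0b0101; 0b1100 ⊕ 0b0101 = 0b1001.
P[4]: E(K, 0b1100) = 0b1110; 0b0110 ⊕ 0b1110 = 0b1000.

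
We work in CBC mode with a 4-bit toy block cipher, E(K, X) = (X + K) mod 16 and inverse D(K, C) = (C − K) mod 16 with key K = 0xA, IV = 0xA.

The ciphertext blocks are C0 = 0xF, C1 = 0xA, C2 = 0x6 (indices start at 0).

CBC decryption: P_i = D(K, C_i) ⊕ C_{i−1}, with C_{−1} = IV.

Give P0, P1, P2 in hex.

P0 = 0xF, P1 = 0xF, P2 = 0x6

P0: D(K, 0xF) = 0x5; 0x5 ⊕ 0xA = 0xF.
P1: D(K, 0xA) = 0x0; 0x0 ⊕ 0xF = 0xF.
P2: D(K, 0x6) = 0xC; 0xC ⊕ 0xA = 0x6.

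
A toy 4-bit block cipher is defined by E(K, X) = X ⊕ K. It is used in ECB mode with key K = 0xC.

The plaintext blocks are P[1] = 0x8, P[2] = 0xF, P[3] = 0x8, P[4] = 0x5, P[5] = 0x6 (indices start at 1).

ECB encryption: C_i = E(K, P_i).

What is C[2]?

C[2] = 0x3

C[2]: E(K, 0xF) = 0x3.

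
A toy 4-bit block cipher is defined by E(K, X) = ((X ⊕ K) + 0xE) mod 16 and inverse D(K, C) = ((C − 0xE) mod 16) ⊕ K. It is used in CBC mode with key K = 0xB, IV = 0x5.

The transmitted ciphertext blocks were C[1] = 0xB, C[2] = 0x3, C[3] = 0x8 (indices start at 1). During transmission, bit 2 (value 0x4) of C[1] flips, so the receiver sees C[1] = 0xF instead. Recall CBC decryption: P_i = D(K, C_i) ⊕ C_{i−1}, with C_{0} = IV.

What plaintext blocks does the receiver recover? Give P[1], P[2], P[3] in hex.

Only C[1] changed, to 0xF. In CBC, a change in C_i garbles P_i and flips the same bit in P_{i+1}. Decrypting the received ciphertext:
P[1]: D(K, 0xF) = 0xA; 0xA ⊕ 0x5 = 0xF.
P[2]: D(K, 0x3) = 0xE; 0xE ⊕ 0xF = 0x1.
P[3]: D(K, 0x8) = 0x1; 0x1 ⊕ 0x3 = 0x2.
Blocks that differ from the original plaintext: P[1], P[2].

P[1] = 0xF, P[2] = 0x1, P[3] = 0x2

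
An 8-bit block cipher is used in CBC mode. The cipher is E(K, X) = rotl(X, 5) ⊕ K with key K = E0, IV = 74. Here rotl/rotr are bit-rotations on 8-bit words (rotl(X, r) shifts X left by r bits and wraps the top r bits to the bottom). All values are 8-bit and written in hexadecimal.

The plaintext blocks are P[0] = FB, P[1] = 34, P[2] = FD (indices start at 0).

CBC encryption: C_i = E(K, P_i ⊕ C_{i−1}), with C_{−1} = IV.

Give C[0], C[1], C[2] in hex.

C[0] = 11, C[1] = 44, C[2] = D7

C[0]: P[0] ⊕ 74 = 8F; E(K, 8F) = 11.
C[1]: P[1] ⊕ 11 = 25; E(K, 25) = 44.
C[2]: P[2] ⊕ 44 = B9; E(K, B9) = D7.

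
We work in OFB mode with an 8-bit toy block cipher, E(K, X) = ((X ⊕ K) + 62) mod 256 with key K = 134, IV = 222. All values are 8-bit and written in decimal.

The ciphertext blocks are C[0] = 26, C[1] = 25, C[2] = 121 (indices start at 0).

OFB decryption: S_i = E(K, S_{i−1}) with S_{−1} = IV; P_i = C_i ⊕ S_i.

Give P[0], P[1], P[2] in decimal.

P[0]: S = E(K, 222) = 150; 26 ⊕ 150 = 140.
P[1]: S = E(K, 150) = 78; 25 ⊕ 78 = 87.
P[2]: S = E(K, 78) = 6; 121 ⊕ 6 = 127.

P[0] = 140, P[1] = 87, P[2] = 127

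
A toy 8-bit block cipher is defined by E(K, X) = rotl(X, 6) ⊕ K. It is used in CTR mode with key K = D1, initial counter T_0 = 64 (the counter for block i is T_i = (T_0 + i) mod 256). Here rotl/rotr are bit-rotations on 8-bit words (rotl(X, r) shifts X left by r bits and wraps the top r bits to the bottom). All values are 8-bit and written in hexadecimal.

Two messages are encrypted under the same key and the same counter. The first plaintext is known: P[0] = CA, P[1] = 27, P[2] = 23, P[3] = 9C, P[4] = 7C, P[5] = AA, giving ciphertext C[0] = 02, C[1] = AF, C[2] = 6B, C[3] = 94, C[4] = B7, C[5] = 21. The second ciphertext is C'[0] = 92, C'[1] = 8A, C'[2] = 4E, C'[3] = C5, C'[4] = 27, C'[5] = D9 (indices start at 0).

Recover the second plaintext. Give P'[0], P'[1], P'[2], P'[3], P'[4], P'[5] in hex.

P'[0] = 5A, P'[1] = 02, P'[2] = 06, P'[3] = CD, P'[4] = EC, P'[5] = 52

In CTR with a reused counter, both messages share the same keystream S_i, so C_i ⊕ C'_i = P_i ⊕ P'_i and thus P'_i = P_i ⊕ C_i ⊕ C'_i.
P'[0]: CA ⊕ 02 ⊕ 92 = 5A.
P'[1]: 27 ⊕ AF ⊕ 8A = 02.
P'[2]: 23 ⊕ 6B ⊕ 4E = 06.
P'[3]: 9C ⊕ 94 ⊕ C5 = CD.
P'[4]: 7C ⊕ B7 ⊕ 27 = EC.
P'[5]: AA ⊕ 21 ⊕ D9 = 52.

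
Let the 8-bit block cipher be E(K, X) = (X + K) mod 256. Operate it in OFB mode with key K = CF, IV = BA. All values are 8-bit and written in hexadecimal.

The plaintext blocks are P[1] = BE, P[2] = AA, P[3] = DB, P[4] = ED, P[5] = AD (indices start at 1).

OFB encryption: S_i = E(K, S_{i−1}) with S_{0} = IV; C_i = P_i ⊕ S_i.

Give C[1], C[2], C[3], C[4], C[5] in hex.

C[1] = 37, C[2] = F2, C[3] = FC, C[4] = 1B, C[5] = 68

C[1]: S = E(K, BA) = 89; BE ⊕ 89 = 37.
C[2]: S = E(K, 89) = 58; AA ⊕ 58 = F2.
C[3]: S = E(K, 58) = 27; DB ⊕ 27 = FC.
C[4]: S = E(K, 27) = F6; ED ⊕ F6 = 1B.
C[5]: S = E(K, F6) = C5; AD ⊕ C5 = 68.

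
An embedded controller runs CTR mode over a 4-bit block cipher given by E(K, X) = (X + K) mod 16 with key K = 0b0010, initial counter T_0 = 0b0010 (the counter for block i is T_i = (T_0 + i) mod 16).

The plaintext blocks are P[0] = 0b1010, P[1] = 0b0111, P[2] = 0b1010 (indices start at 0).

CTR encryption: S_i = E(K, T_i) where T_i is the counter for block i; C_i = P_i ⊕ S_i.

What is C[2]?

C[0]: T = 0b0010, S = E(K, T) = 0b0100; 0b1010 ⊕ 0b0100 = 0b1110.
C[1]: T = 0b0011, S = E(K, T) = 0b0101; 0b0111 ⊕ 0b0101 = 0b0010.
C[2]: T = 0b0100, S = E(K, T) = 0b0110; 0b1010 ⊕ 0b0110 = 0b1100.

C[2] = 0b1100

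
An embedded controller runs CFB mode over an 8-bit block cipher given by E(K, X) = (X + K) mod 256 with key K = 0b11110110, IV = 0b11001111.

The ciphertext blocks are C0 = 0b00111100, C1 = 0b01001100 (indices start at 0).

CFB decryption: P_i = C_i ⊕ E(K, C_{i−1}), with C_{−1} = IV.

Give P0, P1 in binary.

P0 = 0b11111001, P1 = 0b01111110

P0: E(K, 0b11001111) = 0b11000101; 0b00111100 ⊕ 0b11000101 = 0b11111001.
P1: E(K, 0b00111100) = 0b00110010; 0b01001100 ⊕ 0b00110010 = 0b01111110.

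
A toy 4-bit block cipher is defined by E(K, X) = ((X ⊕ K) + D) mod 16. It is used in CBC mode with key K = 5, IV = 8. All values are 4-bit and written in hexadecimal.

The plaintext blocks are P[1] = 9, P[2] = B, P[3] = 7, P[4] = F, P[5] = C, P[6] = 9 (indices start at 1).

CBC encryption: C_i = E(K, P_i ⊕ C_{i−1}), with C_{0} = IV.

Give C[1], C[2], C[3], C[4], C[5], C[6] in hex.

C[1] = 1, C[2] = C, C[3] = B, C[4] = E, C[5] = 4, C[6] = 5

C[1]: P[1] ⊕ 8 = 1; E(K, 1) = 1.
C[2]: P[2] ⊕ 1 = A; E(K, A) = C.
C[3]: P[3] ⊕ C = B; E(K, B) = B.
C[4]: P[4] ⊕ B = 4; E(K, 4) = E.
C[5]: P[5] ⊕ E = 2; E(K, 2) = 4.
C[6]: P[6] ⊕ 4 = D; E(K, D) = 5.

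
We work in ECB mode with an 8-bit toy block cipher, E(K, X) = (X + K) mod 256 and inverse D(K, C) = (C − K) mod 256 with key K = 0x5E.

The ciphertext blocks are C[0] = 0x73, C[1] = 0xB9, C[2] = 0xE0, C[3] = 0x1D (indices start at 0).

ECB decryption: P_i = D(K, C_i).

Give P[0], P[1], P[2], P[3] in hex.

P[0]: D(K, 0x73) = 0x15.
P[1]: D(K, 0xB9) = 0x5B.
P[2]: D(K, 0xE0) = 0x82.
P[3]: D(K, 0x1D) = 0xBF.

P[0] = 0x15, P[1] = 0x5B, P[2] = 0x82, P[3] = 0xBF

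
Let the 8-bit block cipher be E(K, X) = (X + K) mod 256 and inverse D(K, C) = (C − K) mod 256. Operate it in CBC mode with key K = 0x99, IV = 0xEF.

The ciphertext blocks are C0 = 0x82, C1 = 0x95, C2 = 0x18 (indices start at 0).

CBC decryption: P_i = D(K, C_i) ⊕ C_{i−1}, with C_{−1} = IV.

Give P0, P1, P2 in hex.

P0: D(K, 0x82) = 0xE9; 0xE9 ⊕ 0xEF = 0x06.
P1: D(K, 0x95) = 0xFC; 0xFC ⊕ 0x82 = 0x7E.
P2: D(K, 0x18) = 0x7F; 0x7F ⊕ 0x95 = 0xEA.

P0 = 0x06, P1 = 0x7E, P2 = 0xEA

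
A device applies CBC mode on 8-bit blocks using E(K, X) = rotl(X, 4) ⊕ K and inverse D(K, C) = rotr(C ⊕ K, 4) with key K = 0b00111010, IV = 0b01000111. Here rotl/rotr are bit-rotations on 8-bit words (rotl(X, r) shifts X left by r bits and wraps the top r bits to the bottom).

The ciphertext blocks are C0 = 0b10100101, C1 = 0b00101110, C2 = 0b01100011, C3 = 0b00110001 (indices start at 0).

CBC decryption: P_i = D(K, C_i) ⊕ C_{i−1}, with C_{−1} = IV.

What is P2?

P2: D(K, 0b01100011) = 0b10010101; 0b10010101 ⊕ 0b00101110 = 0b10111011.

P2 = 0b10111011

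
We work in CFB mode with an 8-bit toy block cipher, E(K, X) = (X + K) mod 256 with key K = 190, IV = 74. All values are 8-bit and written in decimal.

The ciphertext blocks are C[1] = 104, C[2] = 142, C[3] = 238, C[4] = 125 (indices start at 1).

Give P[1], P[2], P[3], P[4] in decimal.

CFB decryption: P_i = C_i ⊕ E(K, C_{i−1}), with C_{0} = IV.
P[1]: E(K, 74) = 8; 104 ⊕ 8 = 96.
P[2]: E(K, 104) = 38; 142 ⊕ 38 = 168.
P[3]: E(K, 142) = 76; 238 ⊕ 76 = 162.
P[4]: E(K, 238) = 172; 125 ⊕ 172 = 209.

P[1] = 96, P[2] = 168, P[3] = 162, P[4] = 209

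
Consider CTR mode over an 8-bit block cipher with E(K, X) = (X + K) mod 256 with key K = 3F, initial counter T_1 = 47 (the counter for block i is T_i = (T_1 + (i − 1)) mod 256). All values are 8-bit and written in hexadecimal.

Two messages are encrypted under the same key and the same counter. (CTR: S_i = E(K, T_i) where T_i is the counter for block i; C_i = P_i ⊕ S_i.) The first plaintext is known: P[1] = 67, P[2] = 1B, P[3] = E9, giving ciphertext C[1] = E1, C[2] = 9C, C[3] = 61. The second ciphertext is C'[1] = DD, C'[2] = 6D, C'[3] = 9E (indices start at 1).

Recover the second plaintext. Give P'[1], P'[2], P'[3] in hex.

P'[1] = 5B, P'[2] = EA, P'[3] = 16

In CTR with a reused counter, both messages share the same keystream S_i, so C_i ⊕ C'_i = P_i ⊕ P'_i and thus P'_i = P_i ⊕ C_i ⊕ C'_i.
P'[1]: 67 ⊕ E1 ⊕ DD = 5B.
P'[2]: 1B ⊕ 9C ⊕ 6D = EA.
P'[3]: E9 ⊕ 61 ⊕ 9E = 16.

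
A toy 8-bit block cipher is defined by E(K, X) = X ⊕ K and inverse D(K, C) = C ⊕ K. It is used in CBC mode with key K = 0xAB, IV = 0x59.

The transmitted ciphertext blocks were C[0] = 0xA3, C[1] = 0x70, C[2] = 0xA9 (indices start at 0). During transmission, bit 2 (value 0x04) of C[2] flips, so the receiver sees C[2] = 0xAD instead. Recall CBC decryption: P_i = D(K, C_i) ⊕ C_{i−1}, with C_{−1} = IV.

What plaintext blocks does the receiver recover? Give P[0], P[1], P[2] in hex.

Only C[2] changed, to 0xAD. In CBC, a change in C_i garbles P_i and flips the same bit in P_{i+1}. Decrypting the received ciphertext:
P[0]: D(K, 0xA3) = 0x08; 0x08 ⊕ 0x59 = 0x51.
P[1]: D(K, 0x70) = 0xDB; 0xDB ⊕ 0xA3 = 0x78.
P[2]: D(K, 0xAD) = 0x06; 0x06 ⊕ 0x70 = 0x76.
Blocks that differ from the original plaintext: P[2].

P[0] = 0x51, P[1] = 0x78, P[2] = 0x76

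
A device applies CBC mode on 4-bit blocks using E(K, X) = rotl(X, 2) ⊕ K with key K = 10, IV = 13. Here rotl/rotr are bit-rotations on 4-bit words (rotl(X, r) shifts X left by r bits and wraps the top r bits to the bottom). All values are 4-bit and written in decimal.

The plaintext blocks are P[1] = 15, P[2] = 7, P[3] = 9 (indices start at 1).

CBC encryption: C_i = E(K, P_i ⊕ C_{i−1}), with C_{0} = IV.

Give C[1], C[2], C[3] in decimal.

C[1] = 2, C[2] = 15, C[3] = 3

C[1]: P[1] ⊕ 13 = 2; E(K, 2) = 2.
C[2]: P[2] ⊕ 2 = 5; E(K, 5) = 15.
C[3]: P[3] ⊕ 15 = 6; E(K, 6) = 3.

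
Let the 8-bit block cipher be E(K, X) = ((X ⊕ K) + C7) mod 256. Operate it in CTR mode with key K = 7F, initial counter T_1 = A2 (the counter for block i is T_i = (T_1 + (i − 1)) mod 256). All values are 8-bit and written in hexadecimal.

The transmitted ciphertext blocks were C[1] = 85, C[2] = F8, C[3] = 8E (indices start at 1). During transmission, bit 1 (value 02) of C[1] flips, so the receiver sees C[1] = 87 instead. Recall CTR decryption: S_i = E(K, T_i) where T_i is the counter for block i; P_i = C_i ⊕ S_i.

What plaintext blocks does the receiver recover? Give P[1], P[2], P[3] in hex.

Only C[1] changed, to 87. In CTR, a change in C_i flips the same bit in P_i only; the keystream is unaffected. Decrypting the received ciphertext:
P[1]: T = A2, S = E(K, T) = A4; 87 ⊕ A4 = 23.
P[2]: T = A3, S = E(K, T) = A3; F8 ⊕ A3 = 5B.
P[3]: T = A4, S = E(K, T) = A2; 8E ⊕ A2 = 2C.
Blocks that differ from the original plaintext: P[1].

P[1] = 23, P[2] = 5B, P[3] = 2C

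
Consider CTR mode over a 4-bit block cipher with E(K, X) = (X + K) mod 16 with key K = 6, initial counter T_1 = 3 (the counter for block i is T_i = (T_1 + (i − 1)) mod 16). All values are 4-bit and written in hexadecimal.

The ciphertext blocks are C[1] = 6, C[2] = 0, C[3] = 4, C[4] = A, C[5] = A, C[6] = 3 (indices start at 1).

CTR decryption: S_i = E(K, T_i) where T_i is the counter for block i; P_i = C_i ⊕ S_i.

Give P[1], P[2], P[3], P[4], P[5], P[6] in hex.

P[1]: T = 3, S = E(K, T) = 9; 6 ⊕ 9 = F.
P[2]: T = 4, S = E(K, T) = A; 0 ⊕ A = A.
P[3]: T = 5, S = E(K, T) = B; 4 ⊕ B = F.
P[4]: T = 6, S = E(K, T) = C; A ⊕ C = 6.
P[5]: T = 7, S = E(K, T) = D; A ⊕ D = 7.
P[6]: T = 8, S = E(K, T) = E; 3 ⊕ E = D.

P[1] = F, P[2] = A, P[3] = F, P[4] = 6, P[5] = 7, P[6] = D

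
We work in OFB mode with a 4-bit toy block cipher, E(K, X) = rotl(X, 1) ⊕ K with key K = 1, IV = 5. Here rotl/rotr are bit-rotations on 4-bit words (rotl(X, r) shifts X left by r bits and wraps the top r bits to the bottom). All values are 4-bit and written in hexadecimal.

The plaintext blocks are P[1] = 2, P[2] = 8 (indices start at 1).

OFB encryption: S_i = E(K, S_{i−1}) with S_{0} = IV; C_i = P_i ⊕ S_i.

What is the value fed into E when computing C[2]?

B

C[1]: S = E(K, 5) = B; 2 ⊕ B = 9.
C[2]: S = E(K, B) = 6; 8 ⊕ 6 = E.
So the input to E for block [2] is B.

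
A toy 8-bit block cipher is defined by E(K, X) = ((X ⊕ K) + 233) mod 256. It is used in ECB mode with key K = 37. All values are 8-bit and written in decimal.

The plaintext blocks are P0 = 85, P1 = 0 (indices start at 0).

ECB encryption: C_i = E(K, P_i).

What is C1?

C1: E(K, 0) = 14.

C1 = 14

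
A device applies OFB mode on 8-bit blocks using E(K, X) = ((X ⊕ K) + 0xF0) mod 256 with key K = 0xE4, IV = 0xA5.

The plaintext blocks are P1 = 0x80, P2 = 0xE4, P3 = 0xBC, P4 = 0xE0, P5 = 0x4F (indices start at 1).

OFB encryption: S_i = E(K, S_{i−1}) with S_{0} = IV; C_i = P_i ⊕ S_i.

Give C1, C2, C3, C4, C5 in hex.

C1: S = E(K, 0xA5) = 0x31; 0x80 ⊕ 0x31 = 0xB1.
C2: S = E(K, 0x31) = 0xC5; 0xE4 ⊕ 0xC5 = 0x21.
C3: S = E(K, 0xC5) = 0x11; 0xBC ⊕ 0x11 = 0xAD.
C4: S = E(K, 0x11) = 0xE5; 0xE0 ⊕ 0xE5 = 0x05.
C5: S = E(K, 0xE5) = 0xF1; 0x4F ⊕ 0xF1 = 0xBE.

C1 = 0xB1, C2 = 0x21, C3 = 0xAD, C4 = 0x05, C5 = 0xBE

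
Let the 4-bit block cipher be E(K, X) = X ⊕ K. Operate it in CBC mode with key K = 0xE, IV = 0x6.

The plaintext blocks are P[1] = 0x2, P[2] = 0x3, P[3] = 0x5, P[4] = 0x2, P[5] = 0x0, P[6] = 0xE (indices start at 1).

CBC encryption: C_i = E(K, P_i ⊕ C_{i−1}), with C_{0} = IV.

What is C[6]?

C[1]: P[1] ⊕ 0x6 = 0x4; E(K, 0x4) = 0xA.
C[2]: P[2] ⊕ 0xA = 0x9; E(K, 0x9) = 0x7.
C[3]: P[3] ⊕ 0x7 = 0x2; E(K, 0x2) = 0xC.
C[4]: P[4] ⊕ 0xC = 0xE; E(K, 0xE) = 0x0.
C[5]: P[5] ⊕ 0x0 = 0x0; E(K, 0x0) = 0xE.
C[6]: P[6] ⊕ 0xE = 0x0; E(K, 0x0) = 0xE.

C[6] = 0xE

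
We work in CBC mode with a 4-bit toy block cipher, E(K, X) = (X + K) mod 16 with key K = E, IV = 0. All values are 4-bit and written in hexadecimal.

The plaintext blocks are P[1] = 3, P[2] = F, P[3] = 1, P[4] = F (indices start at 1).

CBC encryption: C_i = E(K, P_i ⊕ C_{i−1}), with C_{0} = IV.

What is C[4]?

C[1]: P[1] ⊕ 0 = 3; E(K, 3) = 1.
C[2]: P[2] ⊕ 1 = E; E(K, E) = C.
C[3]: P[3] ⊕ C = D; E(K, D) = B.
C[4]: P[4] ⊕ B = 4; E(K, 4) = 2.

C[4] = 2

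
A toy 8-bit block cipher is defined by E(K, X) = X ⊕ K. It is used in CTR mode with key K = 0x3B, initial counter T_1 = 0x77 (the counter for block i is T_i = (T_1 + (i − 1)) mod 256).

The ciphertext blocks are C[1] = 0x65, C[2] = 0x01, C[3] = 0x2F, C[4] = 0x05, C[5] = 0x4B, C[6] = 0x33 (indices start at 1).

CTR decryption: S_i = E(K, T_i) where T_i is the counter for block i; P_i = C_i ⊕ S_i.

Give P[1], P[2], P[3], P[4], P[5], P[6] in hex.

P[1] = 0x29, P[2] = 0x42, P[3] = 0x6D, P[4] = 0x44, P[5] = 0x0B, P[6] = 0x74

P[1]: T = 0x77, S = E(K, T) = 0x4C; 0x65 ⊕ 0x4C = 0x29.
P[2]: T = 0x78, S = E(K, T) = 0x43; 0x01 ⊕ 0x43 = 0x42.
P[3]: T = 0x79, S = E(K, T) = 0x42; 0x2F ⊕ 0x42 = 0x6D.
P[4]: T = 0x7A, S = E(K, T) = 0x41; 0x05 ⊕ 0x41 = 0x44.
P[5]: T = 0x7B, S = E(K, T) = 0x40; 0x4B ⊕ 0x40 = 0x0B.
P[6]: T = 0x7C, S = E(K, T) = 0x47; 0x33 ⊕ 0x47 = 0x74.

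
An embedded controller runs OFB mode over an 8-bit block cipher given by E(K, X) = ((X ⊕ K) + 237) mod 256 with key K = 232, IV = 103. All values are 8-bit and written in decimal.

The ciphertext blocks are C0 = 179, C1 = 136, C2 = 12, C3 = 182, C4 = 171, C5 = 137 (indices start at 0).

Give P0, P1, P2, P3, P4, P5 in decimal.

P0 = 207, P1 = 9, P2 = 90, P3 = 29, P4 = 155, P5 = 76

OFB decryption: S_i = E(K, S_{i−1}) with S_{−1} = IV; P_i = C_i ⊕ S_i.
P0: S = E(K, 103) = 124; 179 ⊕ 124 = 207.
P1: S = E(K, 124) = 129; 136 ⊕ 129 = 9.
P2: S = E(K, 129) = 86; 12 ⊕ 86 = 90.
P3: S = E(K, 86) = 171; 182 ⊕ 171 = 29.
P4: S = E(K, 171) = 48; 171 ⊕ 48 = 155.
P5: S = E(K, 48) = 197; 137 ⊕ 197 = 76.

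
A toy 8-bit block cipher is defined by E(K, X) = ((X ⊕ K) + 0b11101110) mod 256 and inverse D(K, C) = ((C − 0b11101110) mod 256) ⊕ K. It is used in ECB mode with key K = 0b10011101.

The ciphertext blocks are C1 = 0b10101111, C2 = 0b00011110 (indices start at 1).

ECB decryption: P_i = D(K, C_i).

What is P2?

P2: D(K, 0b00011110) = 0b10101101.

P2 = 0b10101101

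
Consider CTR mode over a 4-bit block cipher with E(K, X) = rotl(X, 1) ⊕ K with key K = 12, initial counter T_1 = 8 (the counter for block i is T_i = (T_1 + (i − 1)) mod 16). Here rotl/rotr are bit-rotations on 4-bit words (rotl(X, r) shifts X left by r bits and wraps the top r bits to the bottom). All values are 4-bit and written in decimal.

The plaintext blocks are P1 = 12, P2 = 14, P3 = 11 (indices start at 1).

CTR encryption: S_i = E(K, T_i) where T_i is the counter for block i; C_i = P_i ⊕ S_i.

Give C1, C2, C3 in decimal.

C1 = 1, C2 = 1, C3 = 2

C1: T = 8, S = E(K, T) = 13; 12 ⊕ 13 = 1.
C2: T = 9, S = E(K, T) = 15; 14 ⊕ 15 = 1.
C3: T = 10, S = E(K, T) = 9; 11 ⊕ 9 = 2.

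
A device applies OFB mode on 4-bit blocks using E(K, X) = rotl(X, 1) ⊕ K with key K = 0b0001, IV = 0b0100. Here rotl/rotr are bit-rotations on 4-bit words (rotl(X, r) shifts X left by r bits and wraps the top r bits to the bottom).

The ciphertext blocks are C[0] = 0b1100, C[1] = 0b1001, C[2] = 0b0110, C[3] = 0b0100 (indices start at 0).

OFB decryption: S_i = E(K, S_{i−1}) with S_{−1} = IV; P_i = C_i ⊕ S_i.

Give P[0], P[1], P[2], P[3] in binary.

P[0]: S = E(K, 0b0100) = 0b1001; 0b1100 ⊕ 0b1001 = 0b0101.
P[1]: S = E(K, 0b1001) = 0b0010; 0b1001 ⊕ 0b0010 = 0b1011.
P[2]: S = E(K, 0b0010) = 0b0101; 0b0110 ⊕ 0b0101 = 0b0011.
P[3]: S = E(K, 0b0101) = 0b1011; 0b0100 ⊕ 0b1011 = 0b1111.

P[0] = 0b0101, P[1] = 0b1011, P[2] = 0b0011, P[3] = 0b1111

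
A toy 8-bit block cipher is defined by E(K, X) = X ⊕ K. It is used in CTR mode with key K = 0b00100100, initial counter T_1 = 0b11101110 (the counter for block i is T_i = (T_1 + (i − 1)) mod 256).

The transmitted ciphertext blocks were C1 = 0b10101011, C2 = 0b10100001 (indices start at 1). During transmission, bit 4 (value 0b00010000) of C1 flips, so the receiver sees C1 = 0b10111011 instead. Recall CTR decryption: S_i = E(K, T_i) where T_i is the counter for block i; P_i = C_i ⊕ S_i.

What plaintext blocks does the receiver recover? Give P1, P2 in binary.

P1 = 0b01110001, P2 = 0b01101010

Only C1 changed, to 0b10111011. In CTR, a change in C_i flips the same bit in P_i only; the keystream is unaffected. Decrypting the received ciphertext:
P1: T = 0b11101110, S = E(K, T) = 0b11001010; 0b10111011 ⊕ 0b11001010 = 0b01110001.
P2: T = 0b11101111, S = E(K, T) = 0b11001011; 0b10100001 ⊕ 0b11001011 = 0b01101010.
Blocks that differ from the original plaintext: P1.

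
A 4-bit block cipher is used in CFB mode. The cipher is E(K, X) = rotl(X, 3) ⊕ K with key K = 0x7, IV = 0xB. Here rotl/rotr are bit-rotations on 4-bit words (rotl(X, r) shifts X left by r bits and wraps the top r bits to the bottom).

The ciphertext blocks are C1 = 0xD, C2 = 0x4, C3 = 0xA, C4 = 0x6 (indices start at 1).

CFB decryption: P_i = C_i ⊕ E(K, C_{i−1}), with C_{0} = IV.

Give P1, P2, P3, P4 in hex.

P1: E(K, 0xB) = 0xA; 0xD ⊕ 0xA = 0x7.
P2: E(K, 0xD) = 0x9; 0x4 ⊕ 0x9 = 0xD.
P3: E(K, 0x4) = 0x5; 0xA ⊕ 0x5 = 0xF.
P4: E(K, 0xA) = 0x2; 0x6 ⊕ 0x2 = 0x4.

P1 = 0x7, P2 = 0xD, P3 = 0xF, P4 = 0x4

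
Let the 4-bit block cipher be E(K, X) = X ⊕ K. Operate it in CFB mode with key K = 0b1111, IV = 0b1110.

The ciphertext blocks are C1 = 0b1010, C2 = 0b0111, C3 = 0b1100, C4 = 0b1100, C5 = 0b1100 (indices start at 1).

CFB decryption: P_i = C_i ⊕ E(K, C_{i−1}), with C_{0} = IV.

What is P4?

P4: E(K, 0b1100) = 0b0011; 0b1100 ⊕ 0b0011 = 0b1111.

P4 = 0b1111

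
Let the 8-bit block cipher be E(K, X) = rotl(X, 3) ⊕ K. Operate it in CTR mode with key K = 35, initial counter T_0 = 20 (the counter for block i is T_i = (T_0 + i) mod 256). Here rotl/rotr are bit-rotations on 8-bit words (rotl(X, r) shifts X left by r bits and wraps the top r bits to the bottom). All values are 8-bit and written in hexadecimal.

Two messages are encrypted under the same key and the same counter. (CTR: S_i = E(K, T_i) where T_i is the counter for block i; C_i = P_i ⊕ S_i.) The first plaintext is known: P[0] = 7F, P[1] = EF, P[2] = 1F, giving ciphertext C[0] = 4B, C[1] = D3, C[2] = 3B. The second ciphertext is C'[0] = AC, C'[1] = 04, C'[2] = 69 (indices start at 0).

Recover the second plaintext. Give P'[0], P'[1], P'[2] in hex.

P'[0] = 98, P'[1] = 38, P'[2] = 4D

In CTR with a reused counter, both messages share the same keystream S_i, so C_i ⊕ C'_i = P_i ⊕ P'_i and thus P'_i = P_i ⊕ C_i ⊕ C'_i.
P'[0]: 7F ⊕ 4B ⊕ AC = 98.
P'[1]: EF ⊕ D3 ⊕ 04 = 38.
P'[2]: 1F ⊕ 3B ⊕ 69 = 4D.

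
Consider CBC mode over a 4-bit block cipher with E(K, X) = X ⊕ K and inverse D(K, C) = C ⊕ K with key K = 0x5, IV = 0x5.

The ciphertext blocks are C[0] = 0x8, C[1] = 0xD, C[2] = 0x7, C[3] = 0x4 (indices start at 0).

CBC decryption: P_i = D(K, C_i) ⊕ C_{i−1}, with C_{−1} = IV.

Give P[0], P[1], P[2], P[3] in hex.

P[0]: D(K, 0x8) = 0xD; 0xD ⊕ 0x5 = 0x8.
P[1]: D(K, 0xD) = 0x8; 0x8 ⊕ 0x8 = 0x0.
P[2]: D(K, 0x7) = 0x2; 0x2 ⊕ 0xD = 0xF.
P[3]: D(K, 0x4) = 0x1; 0x1 ⊕ 0x7 = 0x6.

P[0] = 0x8, P[1] = 0x0, P[2] = 0xF, P[3] = 0x6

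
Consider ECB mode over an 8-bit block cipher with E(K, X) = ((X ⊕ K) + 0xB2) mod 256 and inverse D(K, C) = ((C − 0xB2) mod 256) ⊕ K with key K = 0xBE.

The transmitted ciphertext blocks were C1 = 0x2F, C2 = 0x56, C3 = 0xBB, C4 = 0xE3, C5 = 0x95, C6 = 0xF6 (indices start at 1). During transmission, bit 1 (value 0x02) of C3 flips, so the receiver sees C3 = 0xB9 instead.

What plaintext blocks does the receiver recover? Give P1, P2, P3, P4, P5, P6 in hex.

ECB decryption: P_i = D(K, C_i).
Only C3 changed, to 0xB9. In ECB, a change in C_i affects only P_i. Decrypting the received ciphertext:
P1: D(K, 0x2F) = 0xC3.
P2: D(K, 0x56) = 0x1A.
P3: D(K, 0xB9) = 0xB9.
P4: D(K, 0xE3) = 0x8F.
P5: D(K, 0x95) = 0x5D.
P6: D(K, 0xF6) = 0xFA.
Blocks that differ from the original plaintext: P3.

P1 = 0xC3, P2 = 0x1A, P3 = 0xB9, P4 = 0x8F, P5 = 0x5D, P6 = 0xFA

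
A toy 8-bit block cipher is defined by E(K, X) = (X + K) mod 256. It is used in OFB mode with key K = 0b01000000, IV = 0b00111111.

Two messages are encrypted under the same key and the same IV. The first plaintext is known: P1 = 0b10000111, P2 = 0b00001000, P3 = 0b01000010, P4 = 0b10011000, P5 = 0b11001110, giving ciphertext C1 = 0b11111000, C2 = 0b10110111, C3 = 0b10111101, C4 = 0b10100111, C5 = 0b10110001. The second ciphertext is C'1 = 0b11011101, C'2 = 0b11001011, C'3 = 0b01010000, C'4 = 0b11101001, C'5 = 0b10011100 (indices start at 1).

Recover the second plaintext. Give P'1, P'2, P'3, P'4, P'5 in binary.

In OFB with a reused IV, both messages share the same keystream S_i, so C_i ⊕ C'_i = P_i ⊕ P'_i and thus P'_i = P_i ⊕ C_i ⊕ C'_i.
P'1: 0b10000111 ⊕ 0b11111000 ⊕ 0b11011101 = 0b10100010.
P'2: 0b00001000 ⊕ 0b10110111 ⊕ 0b11001011 = 0b01110100.
P'3: 0b01000010 ⊕ 0b10111101 ⊕ 0b01010000 = 0b10101111.
P'4: 0b10011000 ⊕ 0b10100111 ⊕ 0b11101001 = 0b11010110.
P'5: 0b11001110 ⊕ 0b10110001 ⊕ 0b10011100 = 0b11100011.

P'1 = 0b10100010, P'2 = 0b01110100, P'3 = 0b10101111, P'4 = 0b11010110, P'5 = 0b11100011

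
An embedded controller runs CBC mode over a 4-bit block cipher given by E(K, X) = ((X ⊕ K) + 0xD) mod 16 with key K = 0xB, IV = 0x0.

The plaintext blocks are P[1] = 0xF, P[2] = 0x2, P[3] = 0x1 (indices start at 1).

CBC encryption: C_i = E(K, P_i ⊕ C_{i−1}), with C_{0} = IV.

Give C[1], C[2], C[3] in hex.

C[1] = 0x1, C[2] = 0x5, C[3] = 0xC

C[1]: P[1] ⊕ 0x0 = 0xF; E(K, 0xF) = 0x1.
C[2]: P[2] ⊕ 0x1 = 0x3; E(K, 0x3) = 0x5.
C[3]: P[3] ⊕ 0x5 = 0x4; E(K, 0x4) = 0xC.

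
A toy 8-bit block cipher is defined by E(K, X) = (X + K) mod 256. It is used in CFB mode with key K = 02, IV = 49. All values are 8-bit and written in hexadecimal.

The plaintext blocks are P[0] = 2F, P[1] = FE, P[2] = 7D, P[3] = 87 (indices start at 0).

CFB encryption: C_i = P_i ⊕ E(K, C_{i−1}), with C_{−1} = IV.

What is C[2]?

C[0]: E(K, 49) = 4B; 2F ⊕ 4B = 64.
C[1]: E(K, 64) = 66; FE ⊕ 66 = 98.
C[2]: E(K, 98) = 9A; 7D ⊕ 9A = E7.

C[2] = E7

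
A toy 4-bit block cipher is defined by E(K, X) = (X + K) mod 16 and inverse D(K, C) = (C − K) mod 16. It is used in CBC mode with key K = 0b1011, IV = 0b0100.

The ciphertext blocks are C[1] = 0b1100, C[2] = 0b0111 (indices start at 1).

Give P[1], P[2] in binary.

P[1] = 0b0101, P[2] = 0b0000

CBC decryption: P_i = D(K, C_i) ⊕ C_{i−1}, with C_{0} = IV.
P[1]: D(K, 0b1100) = 0b0001; 0b0001 ⊕ 0b0100 = 0b0101.
P[2]: D(K, 0b0111) = 0b1100; 0b1100 ⊕ 0b1100 = 0b0000.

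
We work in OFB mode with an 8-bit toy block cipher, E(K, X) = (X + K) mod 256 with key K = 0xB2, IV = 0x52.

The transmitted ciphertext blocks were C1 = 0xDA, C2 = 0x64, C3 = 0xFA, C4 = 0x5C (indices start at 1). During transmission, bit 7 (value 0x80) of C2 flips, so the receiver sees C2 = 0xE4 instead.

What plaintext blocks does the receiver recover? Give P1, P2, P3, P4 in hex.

OFB decryption: S_i = E(K, S_{i−1}) with S_{0} = IV; P_i = C_i ⊕ S_i.
Only C2 changed, to 0xE4. In OFB, a change in C_i flips the same bit in P_i only; the keystream is unaffected. Decrypting the received ciphertext:
P1: S = E(K, 0x52) = 0x04; 0xDA ⊕ 0x04 = 0xDE.
P2: S = E(K, 0x04) = 0xB6; 0xE4 ⊕ 0xB6 = 0x52.
P3: S = E(K, 0xB6) = 0x68; 0xFA ⊕ 0x68 = 0x92.
P4: S = E(K, 0x68) = 0x1A; 0x5C ⊕ 0x1A = 0x46.
Blocks that differ from the original plaintext: P2.

P1 = 0xDE, P2 = 0x52, P3 = 0x92, P4 = 0x46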